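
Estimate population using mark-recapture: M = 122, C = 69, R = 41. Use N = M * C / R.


N = M * C / R = 122 * 69 / 41 = 8418 / 41 = 205.32 ≈ 205

205 individuals


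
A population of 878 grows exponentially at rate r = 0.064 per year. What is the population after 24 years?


r*t = 0.064 * 24 = 1.536
exp(1.536) = 4.64597
N = 878 * 4.64597 = 4079.16 ≈ 4079

4079


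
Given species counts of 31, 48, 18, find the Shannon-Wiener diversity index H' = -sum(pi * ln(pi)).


Total N = 31 + 48 + 18 = 97
Per-species terms:
  p = 31/97 = 0.319588; ln(p) = -1.140723; p*ln(p) = 0.319588 * (-1.140723) = -0.364561
  p = 48/97 = 0.494845; ln(p) = -0.703511; p*ln(p) = 0.494845 * (-0.703511) = -0.348129
  p = 18/97 = 0.185567; ln(p) = -1.684339; p*ln(p) = 0.185567 * (-1.684339) = -0.312558
sum(p*ln(p)) = (-0.364561) + (-0.348129) + (-0.312558) = -1.025248
H' = -(-1.025248) = 1.025248 ≈ 1.0252

1.0252


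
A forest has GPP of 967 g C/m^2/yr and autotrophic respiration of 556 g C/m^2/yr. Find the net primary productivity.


NPP = GPP - Ra = 967 - 556 = 411 g C/m^2/yr

411 g C/m^2/yr


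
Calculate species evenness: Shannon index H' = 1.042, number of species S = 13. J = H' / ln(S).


ln(13) = 2.56495
J = H' / ln(S) = 1.042 / 2.56495 = 0.406246 ≈ 0.4062

0.4062


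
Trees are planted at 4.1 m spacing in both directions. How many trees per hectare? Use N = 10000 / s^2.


N = 10000 / 4.1^2 = 10000 / 16.81 = 594.884 ≈ 595 trees/ha

595 trees/ha


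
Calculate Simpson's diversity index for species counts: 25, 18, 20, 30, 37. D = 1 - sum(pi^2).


Total N = 25 + 18 + 20 + 30 + 37 = 130
Per-species terms:
  p = 25/130 = 0.192308; p^2 = 0.192308^2 = 0.036982
  p = 18/130 = 0.138462; p^2 = 0.138462^2 = 0.019172
  p = 20/130 = 0.153846; p^2 = 0.153846^2 = 0.023669
  p = 30/130 = 0.230769; p^2 = 0.230769^2 = 0.053254
  p = 37/130 = 0.284615; p^2 = 0.284615^2 = 0.081006
sum(p^2) = 0.036982 + 0.019172 + 0.023669 + 0.053254 + 0.081006 = 0.214083
D = 1 - 0.214083 = 0.785917 ≈ 0.7859

0.7859


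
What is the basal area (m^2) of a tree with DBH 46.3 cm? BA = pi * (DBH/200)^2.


D/200 = 46.3/200 = 0.2315 m
(D/200)^2 = 0.2315^2 = 0.05359225
BA = 3.141593 * 0.05359225 = 0.168365 ≈ 0.1684 m^2

0.1684 m^2


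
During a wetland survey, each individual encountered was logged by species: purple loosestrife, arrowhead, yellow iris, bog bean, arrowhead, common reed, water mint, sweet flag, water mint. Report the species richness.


Total individuals logged = 9
Distinct species (count of individuals): purple loosestrife (1), arrowhead (2), yellow iris (1), bog bean (1), common reed (1), water mint (2), sweet flag (1)
Species richness = number of distinct species = 7

7


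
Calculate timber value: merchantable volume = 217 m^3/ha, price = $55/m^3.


Value = 217 * 55 = $11935/ha

$11935/ha


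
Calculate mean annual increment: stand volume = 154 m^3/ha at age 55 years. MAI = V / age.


MAI = 154 / 55 = 2.80 m^3/ha/yr

2.80 m^3/ha/yr


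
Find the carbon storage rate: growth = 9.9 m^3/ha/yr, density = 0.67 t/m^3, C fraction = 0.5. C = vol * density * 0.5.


C = 9.9 * 0.67 * 0.5 = 3.3165 ≈ 3.32 t C/ha/yr

3.32 t C/ha/yr


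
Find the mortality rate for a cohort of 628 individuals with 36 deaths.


Mortality rate = 36 / 628 = 0.057325 ≈ 0.0573

0.0573


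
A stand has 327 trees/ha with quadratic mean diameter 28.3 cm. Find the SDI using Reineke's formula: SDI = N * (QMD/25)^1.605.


QMD/25 = 28.3/25 = 1.132
(1.132)^1.605 = exp(1.605 * ln(1.132)) = exp(1.605 * 0.123986) = exp(0.198998) = 1.22018
SDI = 327 * 1.22018 = 398.999 ≈ 399

399


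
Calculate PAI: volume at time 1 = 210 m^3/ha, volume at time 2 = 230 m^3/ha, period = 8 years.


PAI = (V2 - V1) / period = (230 - 210) / 8 = 20 / 8 = 2.50 m^3/ha/yr

2.50 m^3/ha/yr


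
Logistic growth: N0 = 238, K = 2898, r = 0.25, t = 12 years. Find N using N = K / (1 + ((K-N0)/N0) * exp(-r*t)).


(K - N0)/N0 = (2898 - 238)/238 = 2660/238 = 11.1765
r*t = 0.25 * 12 = 3; exp(-3) = 0.0497871
11.1765 * 0.0497871 = 0.556446
1 + 0.556446 = 1.55645
N = 2898 / 1.55645 = 1861.93 ≈ 1862

1862


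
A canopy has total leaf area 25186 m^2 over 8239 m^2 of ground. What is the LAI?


LAI = 25186 / 8239 = 3.0569 ≈ 3.06

3.06


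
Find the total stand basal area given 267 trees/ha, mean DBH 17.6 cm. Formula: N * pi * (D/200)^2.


(D/200)^2 = (17.6/200)^2 = 0.088^2 = 0.007744
Individual BA = 3.141593 * 0.007744 = 0.0243285 m^2
Stand BA = 267 * 0.0243285 = 6.49571 ≈ 6.50 m^2/ha

6.50 m^2/ha


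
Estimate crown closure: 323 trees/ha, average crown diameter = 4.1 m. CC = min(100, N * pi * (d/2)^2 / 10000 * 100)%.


(d/2)^2 = (4.1/2)^2 = 2.05^2 = 4.2025
Crown area = 3.141593 * 4.2025 = 13.2025 m^2
N * area / 10000 * 100 = 323 * 13.2025 / 10000 * 100 = 42.6441
CC = min(100, 42.6441) = 42.6441 ≈ 42.6%

42.6%


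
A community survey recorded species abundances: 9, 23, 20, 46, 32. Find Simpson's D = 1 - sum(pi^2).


Total N = 9 + 23 + 20 + 46 + 32 = 130
Per-species terms:
  p = 9/130 = 0.069231; p^2 = 0.069231^2 = 0.004793
  p = 23/130 = 0.176923; p^2 = 0.176923^2 = 0.031302
  p = 20/130 = 0.153846; p^2 = 0.153846^2 = 0.023669
  p = 46/130 = 0.353846; p^2 = 0.353846^2 = 0.125207
  p = 32/130 = 0.246154; p^2 = 0.246154^2 = 0.060592
sum(p^2) = 0.004793 + 0.031302 + 0.023669 + 0.125207 + 0.060592 = 0.245563
D = 1 - 0.245563 = 0.754437 ≈ 0.7544

0.7544


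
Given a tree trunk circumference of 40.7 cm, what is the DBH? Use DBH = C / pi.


DBH = C / pi = 40.7 / 3.141593 = 12.9552 ≈ 12.96 cm

12.96 cm


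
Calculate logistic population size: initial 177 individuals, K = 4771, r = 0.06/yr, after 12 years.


(K - N0)/N0 = (4771 - 177)/177 = 4594/177 = 25.9548
r*t = 0.06 * 12 = 0.72; exp(-0.72) = 0.486752
25.9548 * 0.486752 = 12.6336
1 + 12.6336 = 13.6336
N = 4771 / 13.6336 = 349.944 ≈ 350

350


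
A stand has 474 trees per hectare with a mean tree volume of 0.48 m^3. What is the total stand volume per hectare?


V_stand = 474 * 0.48 = 227.52 ≈ 227.5 m^3/ha

227.5 m^3/ha


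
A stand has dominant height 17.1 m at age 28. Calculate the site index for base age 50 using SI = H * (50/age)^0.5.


50/28 = 1.78571
(1.78571)^0.5 = 1.33630
SI = 17.1 * 1.33630 = 22.8507 ≈ 22.9 m

22.9 m


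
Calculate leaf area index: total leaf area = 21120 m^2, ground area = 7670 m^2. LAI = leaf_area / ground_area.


LAI = 21120 / 7670 = 2.7536 ≈ 2.75

2.75


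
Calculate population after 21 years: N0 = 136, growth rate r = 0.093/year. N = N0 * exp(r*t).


r*t = 0.093 * 21 = 1.953
exp(1.953) = 7.04981
N = 136 * 7.04981 = 958.774 ≈ 959

959


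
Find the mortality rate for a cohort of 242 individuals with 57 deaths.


Mortality rate = 57 / 242 = 0.235537 ≈ 0.2355

0.2355


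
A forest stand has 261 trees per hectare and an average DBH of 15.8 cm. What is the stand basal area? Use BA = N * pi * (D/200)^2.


(D/200)^2 = (15.8/200)^2 = 0.079^2 = 0.006241
Individual BA = 3.141593 * 0.006241 = 0.0196067 m^2
Stand BA = 261 * 0.0196067 = 5.11735 ≈ 5.12 m^2/ha

5.12 m^2/ha


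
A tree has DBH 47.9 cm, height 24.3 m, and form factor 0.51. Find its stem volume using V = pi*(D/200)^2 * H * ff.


(D/200)^2 = (47.9/200)^2 = 0.2395^2 = 0.05736025
BA = 3.141593 * 0.05736025 = 0.180203 m^2
V = 0.180203 * 24.3 * 0.51 = 2.23326 ≈ 2.233 m^3

2.233 m^3


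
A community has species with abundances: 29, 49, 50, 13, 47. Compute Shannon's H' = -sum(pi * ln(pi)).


Total N = 29 + 49 + 50 + 13 + 47 = 188
Per-species terms:
  p = 29/188 = 0.154255; ln(p) = -1.869148; p*ln(p) = 0.154255 * (-1.869148) = -0.288325
  p = 49/188 = 0.260638; ln(p) = -1.344623; p*ln(p) = 0.260638 * (-1.344623) = -0.350460
  p = 50/188 = 0.265957; ln(p) = -1.324421; p*ln(p) = 0.265957 * (-1.324421) = -0.352239
  p = 13/188 = 0.069149; ln(p) = -2.671492; p*ln(p) = 0.069149 * (-2.671492) = -0.184731
  p = 47/188 = 0.250000; ln(p) = -1.386294; p*ln(p) = 0.250000 * (-1.386294) = -0.346574
sum(p*ln(p)) = (-0.288325) + (-0.350460) + (-0.352239) + (-0.184731) + (-0.346574) = -1.522329
H' = -(-1.522329) = 1.522329 ≈ 1.5223

1.5223


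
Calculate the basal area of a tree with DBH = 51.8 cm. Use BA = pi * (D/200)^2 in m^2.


D/200 = 51.8/200 = 0.259 m
(D/200)^2 = 0.259^2 = 0.067081
BA = 3.141593 * 0.067081 = 0.210741 ≈ 0.2107 m^2

0.2107 m^2


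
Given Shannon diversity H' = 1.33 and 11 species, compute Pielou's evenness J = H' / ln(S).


ln(11) = 2.39790
J = H' / ln(S) = 1.33 / 2.39790 = 0.554652 ≈ 0.5547

0.5547


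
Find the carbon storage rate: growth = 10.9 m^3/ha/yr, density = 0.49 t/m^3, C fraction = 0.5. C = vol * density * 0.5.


C = 10.9 * 0.49 * 0.5 = 2.6705 ≈ 2.67 t C/ha/yr

2.67 t C/ha/yr


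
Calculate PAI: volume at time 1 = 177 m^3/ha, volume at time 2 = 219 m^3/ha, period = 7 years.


PAI = (V2 - V1) / period = (219 - 177) / 7 = 42 / 7 = 6.00 m^3/ha/yr

6.00 m^3/ha/yr


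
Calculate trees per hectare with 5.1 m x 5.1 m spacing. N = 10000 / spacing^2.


N = 10000 / 5.1^2 = 10000 / 26.01 = 384.468 ≈ 384 trees/ha

384 trees/ha


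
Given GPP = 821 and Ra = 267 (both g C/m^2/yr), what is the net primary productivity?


NPP = GPP - Ra = 821 - 267 = 554 g C/m^2/yr

554 g C/m^2/yr


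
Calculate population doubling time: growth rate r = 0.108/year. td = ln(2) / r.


td = ln(2) / 0.108 = 0.693147 / 0.108 = 6.41803 ≈ 6.4 years

6.4 years


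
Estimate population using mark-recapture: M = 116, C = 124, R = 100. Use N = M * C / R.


N = M * C / R = 116 * 124 / 100 = 14384 / 100 = 143.84 ≈ 144

144 individuals


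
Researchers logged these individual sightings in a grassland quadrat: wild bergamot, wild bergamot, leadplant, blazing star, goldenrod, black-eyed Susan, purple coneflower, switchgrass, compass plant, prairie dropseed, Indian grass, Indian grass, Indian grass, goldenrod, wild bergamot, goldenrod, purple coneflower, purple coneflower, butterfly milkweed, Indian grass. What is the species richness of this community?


Total individuals logged = 20
Distinct species (count of individuals): wild bergamot (3), leadplant (1), blazing star (1), goldenrod (3), black-eyed Susan (1), purple coneflower (3), switchgrass (1), compass plant (1), prairie dropseed (1), Indian grass (4), butterfly milkweed (1)
Species richness = number of distinct species = 11

11


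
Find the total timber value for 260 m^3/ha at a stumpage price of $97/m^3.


Value = 260 * 97 = $25220/ha

$25220/ha


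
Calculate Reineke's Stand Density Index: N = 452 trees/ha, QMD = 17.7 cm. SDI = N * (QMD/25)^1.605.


QMD/25 = 17.7/25 = 0.708
(0.708)^1.605 = exp(1.605 * ln(0.708)) = exp(1.605 * (-0.345311)) = exp(-0.554224) = 0.574518
SDI = 452 * 0.574518 = 259.682 ≈ 260

260


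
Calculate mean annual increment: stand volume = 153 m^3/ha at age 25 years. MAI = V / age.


MAI = 153 / 25 = 6.12 m^3/ha/yr

6.12 m^3/ha/yr


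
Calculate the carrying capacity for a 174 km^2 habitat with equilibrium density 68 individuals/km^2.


K = 68 * 174 = 11832 individuals

11832 individuals


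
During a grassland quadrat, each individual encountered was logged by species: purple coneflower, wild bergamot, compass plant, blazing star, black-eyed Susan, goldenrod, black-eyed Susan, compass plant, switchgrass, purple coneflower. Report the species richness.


Total individuals logged = 10
Distinct species (count of individuals): purple coneflower (2), wild bergamot (1), compass plant (2), blazing star (1), black-eyed Susan (2), goldenrod (1), switchgrass (1)
Species richness = number of distinct species = 7

7


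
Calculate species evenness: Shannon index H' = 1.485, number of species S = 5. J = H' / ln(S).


ln(5) = 1.60944
J = H' / ln(S) = 1.485 / 1.60944 = 0.922681 ≈ 0.9227

0.9227


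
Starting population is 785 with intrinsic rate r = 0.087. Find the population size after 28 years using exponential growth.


r*t = 0.087 * 28 = 2.436
exp(2.436) = 11.4272
N = 785 * 11.4272 = 8970.35 ≈ 8970

8970


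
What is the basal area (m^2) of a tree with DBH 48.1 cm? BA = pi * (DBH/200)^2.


D/200 = 48.1/200 = 0.2405 m
(D/200)^2 = 0.2405^2 = 0.05784025
BA = 3.141593 * 0.05784025 = 0.181711 ≈ 0.1817 m^2

0.1817 m^2


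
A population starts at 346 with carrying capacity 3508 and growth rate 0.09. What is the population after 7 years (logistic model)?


(K - N0)/N0 = (3508 - 346)/346 = 3162/346 = 9.13873
r*t = 0.09 * 7 = 0.63; exp(-0.63) = 0.532592
9.13873 * 0.532592 = 4.86721
1 + 4.86721 = 5.86721
N = 3508 / 5.86721 = 597.899 ≈ 598

598


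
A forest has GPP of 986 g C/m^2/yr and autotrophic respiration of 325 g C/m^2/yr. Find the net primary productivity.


NPP = GPP - Ra = 986 - 325 = 661 g C/m^2/yr

661 g C/m^2/yr


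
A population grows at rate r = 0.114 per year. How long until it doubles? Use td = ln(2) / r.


td = ln(2) / 0.114 = 0.693147 / 0.114 = 6.08024 ≈ 6.1 years

6.1 years


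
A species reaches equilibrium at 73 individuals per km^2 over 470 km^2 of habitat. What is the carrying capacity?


K = 73 * 470 = 34310 individuals

34310 individuals


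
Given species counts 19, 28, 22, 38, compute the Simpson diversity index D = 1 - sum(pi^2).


Total N = 19 + 28 + 22 + 38 = 107
Per-species terms:
  p = 19/107 = 0.177570; p^2 = 0.177570^2 = 0.031531
  p = 28/107 = 0.261682; p^2 = 0.261682^2 = 0.068477
  p = 22/107 = 0.205607; p^2 = 0.205607^2 = 0.042274
  p = 38/107 = 0.355140; p^2 = 0.355140^2 = 0.126124
sum(p^2) = 0.031531 + 0.068477 + 0.042274 + 0.126124 = 0.268406
D = 1 - 0.268406 = 0.731594 ≈ 0.7316

0.7316


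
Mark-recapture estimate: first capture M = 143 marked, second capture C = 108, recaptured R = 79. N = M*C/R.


N = M * C / R = 143 * 108 / 79 = 15444 / 79 = 195.49 ≈ 195

195 individuals


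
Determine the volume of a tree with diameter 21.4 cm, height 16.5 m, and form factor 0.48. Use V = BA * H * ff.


(D/200)^2 = (21.4/200)^2 = 0.107^2 = 0.011449
BA = 3.141593 * 0.011449 = 0.0359681 m^2
V = 0.0359681 * 16.5 * 0.48 = 0.284867 ≈ 0.285 m^3

0.285 m^3


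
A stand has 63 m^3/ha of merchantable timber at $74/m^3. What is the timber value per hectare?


Value = 63 * 74 = $4662/ha

$4662/ha


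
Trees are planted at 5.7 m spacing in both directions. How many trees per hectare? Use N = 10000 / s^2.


N = 10000 / 5.7^2 = 10000 / 32.49 = 307.787 ≈ 308 trees/ha

308 trees/ha


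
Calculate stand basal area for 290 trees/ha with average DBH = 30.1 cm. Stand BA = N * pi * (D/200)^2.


(D/200)^2 = (30.1/200)^2 = 0.1505^2 = 0.02265025
Individual BA = 3.141593 * 0.02265025 = 0.0711579 m^2
Stand BA = 290 * 0.0711579 = 20.6358 ≈ 20.64 m^2/ha

20.64 m^2/ha


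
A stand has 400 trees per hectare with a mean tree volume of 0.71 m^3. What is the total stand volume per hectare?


V_stand = 400 * 0.71 = 284.0 m^3/ha

284.0 m^3/ha


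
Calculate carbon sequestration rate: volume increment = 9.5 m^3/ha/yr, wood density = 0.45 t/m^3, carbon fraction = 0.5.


C = 9.5 * 0.45 * 0.5 = 2.1375 ≈ 2.14 t C/ha/yr

2.14 t C/ha/yr


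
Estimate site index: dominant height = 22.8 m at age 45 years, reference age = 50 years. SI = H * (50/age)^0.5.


50/45 = 1.11111
(1.11111)^0.5 = 1.05409
SI = 22.8 * 1.05409 = 24.0333 ≈ 24.0 m

24.0 m


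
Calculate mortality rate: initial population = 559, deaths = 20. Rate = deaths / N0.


Mortality rate = 20 / 559 = 0.035778 ≈ 0.0358

0.0358


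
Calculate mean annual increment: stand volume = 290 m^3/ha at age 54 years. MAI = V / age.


MAI = 290 / 54 = 5.3704 ≈ 5.37 m^3/ha/yr

5.37 m^3/ha/yr


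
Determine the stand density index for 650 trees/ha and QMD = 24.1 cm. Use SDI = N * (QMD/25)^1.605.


QMD/25 = 24.1/25 = 0.964
(0.964)^1.605 = exp(1.605 * ln(0.964)) = exp(1.605 * (-0.0366640)) = exp(-0.0588457) = 0.942852
SDI = 650 * 0.942852 = 612.854 ≈ 613

613


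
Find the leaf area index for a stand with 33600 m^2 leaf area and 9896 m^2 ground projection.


LAI = 33600 / 9896 = 3.3953 ≈ 3.40

3.40


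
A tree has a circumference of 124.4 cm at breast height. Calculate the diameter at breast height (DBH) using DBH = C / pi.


DBH = C / pi = 124.4 / 3.141593 = 39.5977 ≈ 39.60 cm

39.60 cm


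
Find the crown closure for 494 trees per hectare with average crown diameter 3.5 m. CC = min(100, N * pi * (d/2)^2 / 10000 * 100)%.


(d/2)^2 = (3.5/2)^2 = 1.75^2 = 3.0625
Crown area = 3.141593 * 3.0625 = 9.62113 m^2
N * area / 10000 * 100 = 494 * 9.62113 / 10000 * 100 = 47.5284
CC = min(100, 47.5284) = 47.5284 ≈ 47.5%

47.5%


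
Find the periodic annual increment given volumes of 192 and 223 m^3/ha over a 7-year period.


PAI = (V2 - V1) / period = (223 - 192) / 7 = 31 / 7 = 4.4286 ≈ 4.43 m^3/ha/yr

4.43 m^3/ha/yr


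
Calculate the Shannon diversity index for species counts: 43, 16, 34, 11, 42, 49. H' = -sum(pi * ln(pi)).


Total N = 43 + 16 + 34 + 11 + 42 + 49 = 195
Per-species terms:
  p = 43/195 = 0.220513; ln(p) = -1.511799; p*ln(p) = 0.220513 * (-1.511799) = -0.333371
  p = 16/195 = 0.082051; ln(p) = -2.500414; p*ln(p) = 0.082051 * (-2.500414) = -0.205161
  p = 34/195 = 0.174359; ln(p) = -1.746639; p*ln(p) = 0.174359 * (-1.746639) = -0.304542
  p = 11/195 = 0.056410; ln(p) = -2.875109; p*ln(p) = 0.056410 * (-2.875109) = -0.162185
  p = 42/195 = 0.215385; ln(p) = -1.535328; p*ln(p) = 0.215385 * (-1.535328) = -0.330687
  p = 49/195 = 0.251282; ln(p) = -1.381179; p*ln(p) = 0.251282 * (-1.381179) = -0.347065
sum(p*ln(p)) = (-0.333371) + (-0.205161) + (-0.304542) + (-0.162185) + (-0.330687) + (-0.347065) = -1.683011
H' = -(-1.683011) = 1.683011 ≈ 1.6830

1.6830


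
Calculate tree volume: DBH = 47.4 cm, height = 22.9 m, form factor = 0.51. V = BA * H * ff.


(D/200)^2 = (47.4/200)^2 = 0.237^2 = 0.056169
BA = 3.141593 * 0.056169 = 0.176460 m^2
V = 0.176460 * 22.9 * 0.51 = 2.06088 ≈ 2.061 m^3

2.061 m^3


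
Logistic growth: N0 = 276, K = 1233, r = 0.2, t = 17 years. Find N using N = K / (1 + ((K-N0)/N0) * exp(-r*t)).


(K - N0)/N0 = (1233 - 276)/276 = 957/276 = 3.46739
r*t = 0.2 * 17 = 3.4; exp(-3.4) = 0.0333733
3.46739 * 0.0333733 = 0.115718
1 + 0.115718 = 1.11572
N = 1233 / 1.11572 = 1105.12 ≈ 1105

1105


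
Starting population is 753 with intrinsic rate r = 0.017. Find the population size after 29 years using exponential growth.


r*t = 0.017 * 29 = 0.493
exp(0.493) = 1.63722
N = 753 * 1.63722 = 1232.83 ≈ 1233

1233


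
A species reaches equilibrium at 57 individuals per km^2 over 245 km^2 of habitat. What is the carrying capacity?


K = 57 * 245 = 13965 individuals

13965 individuals


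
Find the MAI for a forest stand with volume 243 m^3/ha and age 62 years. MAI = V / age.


MAI = 243 / 62 = 3.9194 ≈ 3.92 m^3/ha/yr

3.92 m^3/ha/yr


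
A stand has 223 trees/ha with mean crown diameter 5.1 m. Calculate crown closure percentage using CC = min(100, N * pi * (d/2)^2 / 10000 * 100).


(d/2)^2 = (5.1/2)^2 = 2.55^2 = 6.5025
Crown area = 3.141593 * 6.5025 = 20.4282 m^2
N * area / 10000 * 100 = 223 * 20.4282 / 10000 * 100 = 45.5549
CC = min(100, 45.5549) = 45.5549 ≈ 45.6%

45.6%


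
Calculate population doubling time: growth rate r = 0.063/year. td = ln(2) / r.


td = ln(2) / 0.063 = 0.693147 / 0.063 = 11.0023 ≈ 11.0 years

11.0 years


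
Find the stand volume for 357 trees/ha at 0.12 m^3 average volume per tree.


V_stand = 357 * 0.12 = 42.84 ≈ 42.8 m^3/ha

42.8 m^3/ha


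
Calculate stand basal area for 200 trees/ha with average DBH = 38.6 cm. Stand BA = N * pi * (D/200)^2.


(D/200)^2 = (38.6/200)^2 = 0.193^2 = 0.037249
Individual BA = 3.141593 * 0.037249 = 0.117021 m^2
Stand BA = 200 * 0.117021 = 23.4042 ≈ 23.40 m^2/ha

23.40 m^2/ha


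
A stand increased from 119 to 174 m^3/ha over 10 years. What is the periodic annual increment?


PAI = (V2 - V1) / period = (174 - 119) / 10 = 55 / 10 = 5.50 m^3/ha/yr

5.50 m^3/ha/yr


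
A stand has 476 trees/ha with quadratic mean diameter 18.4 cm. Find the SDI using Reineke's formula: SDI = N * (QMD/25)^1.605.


QMD/25 = 18.4/25 = 0.736
(0.736)^1.605 = exp(1.605 * ln(0.736)) = exp(1.605 * (-0.306525)) = exp(-0.491973) = 0.611419
SDI = 476 * 0.611419 = 291.035 ≈ 291

291


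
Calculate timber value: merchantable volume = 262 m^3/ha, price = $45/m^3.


Value = 262 * 45 = $11790/ha

$11790/ha


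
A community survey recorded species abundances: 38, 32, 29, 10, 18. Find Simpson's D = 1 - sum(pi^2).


Total N = 38 + 32 + 29 + 10 + 18 = 127
Per-species terms:
  p = 38/127 = 0.299213; p^2 = 0.299213^2 = 0.089528
  p = 32/127 = 0.251969; p^2 = 0.251969^2 = 0.063488
  p = 29/127 = 0.228346; p^2 = 0.228346^2 = 0.052142
  p = 10/127 = 0.078740; p^2 = 0.078740^2 = 0.006200
  p = 18/127 = 0.141732; p^2 = 0.141732^2 = 0.020088
sum(p^2) = 0.089528 + 0.063488 + 0.052142 + 0.006200 + 0.020088 = 0.231446
D = 1 - 0.231446 = 0.768554 ≈ 0.7686

0.7686


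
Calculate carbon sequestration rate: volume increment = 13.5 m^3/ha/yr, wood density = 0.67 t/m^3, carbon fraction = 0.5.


C = 13.5 * 0.67 * 0.5 = 4.5225 ≈ 4.52 t C/ha/yr

4.52 t C/ha/yr


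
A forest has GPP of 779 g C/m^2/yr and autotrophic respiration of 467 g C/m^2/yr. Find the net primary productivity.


NPP = GPP - Ra = 779 - 467 = 312 g C/m^2/yr

312 g C/m^2/yr


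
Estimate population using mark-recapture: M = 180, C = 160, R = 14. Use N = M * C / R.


N = M * C / R = 180 * 160 / 14 = 28800 / 14 = 2057.14 ≈ 2057

2057 individuals


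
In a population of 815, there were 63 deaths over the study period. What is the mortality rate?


Mortality rate = 63 / 815 = 0.077301 ≈ 0.0773

0.0773


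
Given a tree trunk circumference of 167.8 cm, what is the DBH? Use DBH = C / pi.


DBH = C / pi = 167.8 / 3.141593 = 53.4124 ≈ 53.41 cm

53.41 cm


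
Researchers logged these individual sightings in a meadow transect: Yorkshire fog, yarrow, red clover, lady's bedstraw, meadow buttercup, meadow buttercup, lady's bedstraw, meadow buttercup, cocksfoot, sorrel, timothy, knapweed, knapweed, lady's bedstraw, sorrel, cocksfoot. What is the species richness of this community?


Total individuals logged = 16
Distinct species (count of individuals): Yorkshire fog (1), yarrow (1), red clover (1), lady's bedstraw (3), meadow buttercup (3), cocksfoot (2), sorrel (2), timothy (1), knapweed (2)
Species richness = number of distinct species = 9

9


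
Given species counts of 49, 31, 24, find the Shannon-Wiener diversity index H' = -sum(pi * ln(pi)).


Total N = 49 + 31 + 24 = 104
Per-species terms:
  p = 49/104 = 0.471154; ln(p) = -0.752570; p*ln(p) = 0.471154 * (-0.752570) = -0.354576
  p = 31/104 = 0.298077; ln(p) = -1.210403; p*ln(p) = 0.298077 * (-1.210403) = -0.360793
  p = 24/104 = 0.230769; ln(p) = -1.466338; p*ln(p) = 0.230769 * (-1.466338) = -0.338385
sum(p*ln(p)) = (-0.354576) + (-0.360793) + (-0.338385) = -1.053754
H' = -(-1.053754) = 1.053754 ≈ 1.0538

1.0538


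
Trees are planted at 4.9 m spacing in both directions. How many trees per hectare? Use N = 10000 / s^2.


N = 10000 / 4.9^2 = 10000 / 24.01 = 416.493 ≈ 416 trees/ha

416 trees/ha


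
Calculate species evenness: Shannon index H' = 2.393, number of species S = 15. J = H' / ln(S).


ln(15) = 2.70805
J = H' / ln(S) = 2.393 / 2.70805 = 0.883662 ≈ 0.8837

0.8837


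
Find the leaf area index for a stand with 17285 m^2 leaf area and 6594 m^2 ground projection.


LAI = 17285 / 6594 = 2.6213 ≈ 2.62

2.62


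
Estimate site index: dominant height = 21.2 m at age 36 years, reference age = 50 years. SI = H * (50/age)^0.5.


50/36 = 1.38889
(1.38889)^0.5 = 1.17851
SI = 21.2 * 1.17851 = 24.9844 ≈ 25.0 m

25.0 m


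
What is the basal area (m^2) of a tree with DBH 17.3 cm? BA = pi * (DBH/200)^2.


D/200 = 17.3/200 = 0.0865 m
(D/200)^2 = 0.0865^2 = 0.00748225
BA = 3.141593 * 0.00748225 = 0.0235062 ≈ 0.0235 m^2

0.0235 m^2


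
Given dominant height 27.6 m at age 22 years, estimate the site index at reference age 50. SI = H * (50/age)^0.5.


50/22 = 2.27273
(2.27273)^0.5 = 1.50756
SI = 27.6 * 1.50756 = 41.6087 ≈ 41.6 m

41.6 m


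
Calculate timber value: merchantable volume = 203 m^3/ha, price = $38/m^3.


Value = 203 * 38 = $7714/ha

$7714/ha


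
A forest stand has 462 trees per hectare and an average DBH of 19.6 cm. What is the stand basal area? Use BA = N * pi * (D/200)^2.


(D/200)^2 = (19.6/200)^2 = 0.098^2 = 0.009604
Individual BA = 3.141593 * 0.009604 = 0.0301719 m^2
Stand BA = 462 * 0.0301719 = 13.9394 ≈ 13.94 m^2/ha

13.94 m^2/ha


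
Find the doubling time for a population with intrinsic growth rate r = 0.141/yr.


td = ln(2) / 0.141 = 0.693147 / 0.141 = 4.91594 ≈ 4.9 years

4.9 years


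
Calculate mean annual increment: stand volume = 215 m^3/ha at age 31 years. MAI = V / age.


MAI = 215 / 31 = 6.9355 ≈ 6.94 m^3/ha/yr

6.94 m^3/ha/yr


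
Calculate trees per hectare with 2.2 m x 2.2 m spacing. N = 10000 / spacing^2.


N = 10000 / 2.2^2 = 10000 / 4.84 = 2066.12 ≈ 2066 trees/ha

2066 trees/ha


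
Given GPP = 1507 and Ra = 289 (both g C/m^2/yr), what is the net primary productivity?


NPP = GPP - Ra = 1507 - 289 = 1218 g C/m^2/yr

1218 g C/m^2/yr


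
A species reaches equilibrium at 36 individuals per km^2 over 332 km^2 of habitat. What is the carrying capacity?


K = 36 * 332 = 11952 individuals

11952 individuals


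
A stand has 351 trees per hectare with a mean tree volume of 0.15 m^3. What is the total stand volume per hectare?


V_stand = 351 * 0.15 = 52.65 ≈ 52.7 m^3/ha

52.7 m^3/ha


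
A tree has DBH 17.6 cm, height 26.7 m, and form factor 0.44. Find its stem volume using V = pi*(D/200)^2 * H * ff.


(D/200)^2 = (17.6/200)^2 = 0.088^2 = 0.007744
BA = 3.141593 * 0.007744 = 0.0243285 m^2
V = 0.0243285 * 26.7 * 0.44 = 0.285811 ≈ 0.286 m^3

0.286 m^3


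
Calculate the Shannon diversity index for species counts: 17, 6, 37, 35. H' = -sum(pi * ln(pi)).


Total N = 17 + 6 + 37 + 35 = 95
Per-species terms:
  p = 17/95 = 0.178947; ln(p) = -1.720666; p*ln(p) = 0.178947 * (-1.720666) = -0.307908
  p = 6/95 = 0.063158; ln(p) = -2.762116; p*ln(p) = 0.063158 * (-2.762116) = -0.174450
  p = 37/95 = 0.389474; ln(p) = -0.942958; p*ln(p) = 0.389474 * (-0.942958) = -0.367258
  p = 35/95 = 0.368421; ln(p) = -0.998529; p*ln(p) = 0.368421 * (-0.998529) = -0.367879
sum(p*ln(p)) = (-0.307908) + (-0.174450) + (-0.367258) + (-0.367879) = -1.217495
H' = -(-1.217495) = 1.217495 ≈ 1.2175

1.2175


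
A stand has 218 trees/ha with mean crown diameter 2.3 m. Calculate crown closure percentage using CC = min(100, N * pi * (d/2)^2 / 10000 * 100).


(d/2)^2 = (2.3/2)^2 = 1.15^2 = 1.3225
Crown area = 3.141593 * 1.3225 = 4.15476 m^2
N * area / 10000 * 100 = 218 * 4.15476 / 10000 * 100 = 9.05738
CC = min(100, 9.05738) = 9.05738 ≈ 9.1%

9.1%


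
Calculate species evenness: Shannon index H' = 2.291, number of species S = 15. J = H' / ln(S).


ln(15) = 2.70805
J = H' / ln(S) = 2.291 / 2.70805 = 0.845996 ≈ 0.8460

0.8460


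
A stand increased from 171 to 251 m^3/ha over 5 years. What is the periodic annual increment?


PAI = (V2 - V1) / period = (251 - 171) / 5 = 80 / 5 = 16.00 m^3/ha/yr

16.00 m^3/ha/yr


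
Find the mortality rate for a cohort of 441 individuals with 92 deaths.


Mortality rate = 92 / 441 = 0.208617 ≈ 0.2086

0.2086


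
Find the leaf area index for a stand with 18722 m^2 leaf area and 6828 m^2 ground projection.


LAI = 18722 / 6828 = 2.7419 ≈ 2.74

2.74


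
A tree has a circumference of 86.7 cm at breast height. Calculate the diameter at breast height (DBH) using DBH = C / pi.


DBH = C / pi = 86.7 / 3.141593 = 27.5975 ≈ 27.60 cm

27.60 cm


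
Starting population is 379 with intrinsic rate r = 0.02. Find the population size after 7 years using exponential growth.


r*t = 0.02 * 7 = 0.14
exp(0.14) = 1.15027
N = 379 * 1.15027 = 435.952 ≈ 436

436


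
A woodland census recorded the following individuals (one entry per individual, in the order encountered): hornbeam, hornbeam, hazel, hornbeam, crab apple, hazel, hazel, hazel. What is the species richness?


Total individuals logged = 8
Distinct species (count of individuals): hornbeam (3), hazel (4), crab apple (1)
Species richness = number of distinct species = 3

3


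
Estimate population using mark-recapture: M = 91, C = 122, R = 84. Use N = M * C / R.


N = M * C / R = 91 * 122 / 84 = 11102 / 84 = 132.17 ≈ 132

132 individuals


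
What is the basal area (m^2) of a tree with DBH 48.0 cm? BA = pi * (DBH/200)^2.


D/200 = 48.0/200 = 0.24 m
(D/200)^2 = 0.24^2 = 0.0576
BA = 3.141593 * 0.0576 = 0.180956 ≈ 0.1810 m^2

0.1810 m^2


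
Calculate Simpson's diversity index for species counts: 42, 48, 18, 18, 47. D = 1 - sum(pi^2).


Total N = 42 + 48 + 18 + 18 + 47 = 173
Per-species terms:
  p = 42/173 = 0.242775; p^2 = 0.242775^2 = 0.058940
  p = 48/173 = 0.277457; p^2 = 0.277457^2 = 0.076982
  p = 18/173 = 0.104046; p^2 = 0.104046^2 = 0.010826
  p = 18/173 = 0.104046; p^2 = 0.104046^2 = 0.010826
  p = 47/173 = 0.271676; p^2 = 0.271676^2 = 0.073808
sum(p^2) = 0.058940 + 0.076982 + 0.010826 + 0.010826 + 0.073808 = 0.231382
D = 1 - 0.231382 = 0.768618 ≈ 0.7686

0.7686


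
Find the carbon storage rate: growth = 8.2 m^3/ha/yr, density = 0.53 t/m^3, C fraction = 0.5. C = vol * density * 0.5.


C = 8.2 * 0.53 * 0.5 = 2.173 ≈ 2.17 t C/ha/yr

2.17 t C/ha/yr


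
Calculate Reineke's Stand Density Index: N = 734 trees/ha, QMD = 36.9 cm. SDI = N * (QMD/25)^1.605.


QMD/25 = 36.9/25 = 1.476
(1.476)^1.605 = exp(1.605 * ln(1.476)) = exp(1.605 * 0.389336) = exp(0.624884) = 1.86803
SDI = 734 * 1.86803 = 1371.13 ≈ 1371

1371


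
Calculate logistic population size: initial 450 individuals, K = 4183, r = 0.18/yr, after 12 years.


(K - N0)/N0 = (4183 - 450)/450 = 3733/450 = 8.29556
r*t = 0.18 * 12 = 2.16; exp(-2.16) = 0.115325
8.29556 * 0.115325 = 0.956685
1 + 0.956685 = 1.95669
N = 4183 / 1.95669 = 2137.79 ≈ 2138

2138


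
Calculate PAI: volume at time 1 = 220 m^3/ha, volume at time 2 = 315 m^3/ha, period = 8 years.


PAI = (V2 - V1) / period = (315 - 220) / 8 = 95 / 8 = 11.8750 ≈ 11.88 m^3/ha/yr

11.88 m^3/ha/yr


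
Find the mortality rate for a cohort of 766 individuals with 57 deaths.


Mortality rate = 57 / 766 = 0.074413 ≈ 0.0744

0.0744


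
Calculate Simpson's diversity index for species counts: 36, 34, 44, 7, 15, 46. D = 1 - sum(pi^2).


Total N = 36 + 34 + 44 + 7 + 15 + 46 = 182
Per-species terms:
  p = 36/182 = 0.197802; p^2 = 0.197802^2 = 0.039126
  p = 34/182 = 0.186813; p^2 = 0.186813^2 = 0.034899
  p = 44/182 = 0.241758; p^2 = 0.241758^2 = 0.058447
  p = 7/182 = 0.038462; p^2 = 0.038462^2 = 0.001479
  p = 15/182 = 0.082418; p^2 = 0.082418^2 = 0.006793
  p = 46/182 = 0.252747; p^2 = 0.252747^2 = 0.063881
sum(p^2) = 0.039126 + 0.034899 + 0.058447 + 0.001479 + 0.006793 + 0.063881 = 0.204625
D = 1 - 0.204625 = 0.795375 ≈ 0.7954

0.7954


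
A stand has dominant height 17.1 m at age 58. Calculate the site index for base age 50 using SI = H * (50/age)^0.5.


50/58 = 0.862069
(0.862069)^0.5 = 0.928477
SI = 17.1 * 0.928477 = 15.8770 ≈ 15.9 m

15.9 m


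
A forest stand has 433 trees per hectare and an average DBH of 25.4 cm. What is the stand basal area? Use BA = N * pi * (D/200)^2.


(D/200)^2 = (25.4/200)^2 = 0.127^2 = 0.016129
Individual BA = 3.141593 * 0.016129 = 0.0506708 m^2
Stand BA = 433 * 0.0506708 = 21.9405 ≈ 21.94 m^2/ha

21.94 m^2/ha


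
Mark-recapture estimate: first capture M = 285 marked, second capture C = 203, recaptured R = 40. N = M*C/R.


N = M * C / R = 285 * 203 / 40 = 57855 / 40 = 1446.38 ≈ 1446

1446 individuals


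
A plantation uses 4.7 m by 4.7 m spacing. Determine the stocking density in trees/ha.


N = 10000 / 4.7^2 = 10000 / 22.09 = 452.694 ≈ 453 trees/ha

453 trees/ha


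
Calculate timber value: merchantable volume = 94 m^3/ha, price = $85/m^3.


Value = 94 * 85 = $7990/ha

$7990/ha


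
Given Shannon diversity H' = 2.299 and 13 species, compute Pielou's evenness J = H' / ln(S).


ln(13) = 2.56495
J = H' / ln(S) = 2.299 / 2.56495 = 0.896314 ≈ 0.8963

0.8963


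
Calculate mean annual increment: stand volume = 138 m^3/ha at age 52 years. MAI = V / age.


MAI = 138 / 52 = 2.6538 ≈ 2.65 m^3/ha/yr

2.65 m^3/ha/yr


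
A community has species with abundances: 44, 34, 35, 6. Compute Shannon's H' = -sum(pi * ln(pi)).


Total N = 44 + 34 + 35 + 6 = 119
Per-species terms:
  p = 44/119 = 0.369748; ln(p) = -0.994934; p*ln(p) = 0.369748 * (-0.994934) = -0.367875
  p = 34/119 = 0.285714; ln(p) = -1.252764; p*ln(p) = 0.285714 * (-1.252764) = -0.357932
  p = 35/119 = 0.294118; ln(p) = -1.223774; p*ln(p) = 0.294118 * (-1.223774) = -0.359934
  p = 6/119 = 0.050420; ln(p) = -2.987367; p*ln(p) = 0.050420 * (-2.987367) = -0.150623
sum(p*ln(p)) = (-0.367875) + (-0.357932) + (-0.359934) + (-0.150623) = -1.236364
H' = -(-1.236364) = 1.236364 ≈ 1.2364

1.2364


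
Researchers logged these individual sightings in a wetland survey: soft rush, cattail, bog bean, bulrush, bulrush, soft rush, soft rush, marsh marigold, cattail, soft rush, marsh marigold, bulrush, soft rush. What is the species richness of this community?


Total individuals logged = 13
Distinct species (count of individuals): soft rush (5), cattail (2), bog bean (1), bulrush (3), marsh marigold (2)
Species richness = number of distinct species = 5

5


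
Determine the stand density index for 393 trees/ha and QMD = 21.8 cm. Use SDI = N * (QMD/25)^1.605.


QMD/25 = 21.8/25 = 0.872
(0.872)^1.605 = exp(1.605 * ln(0.872)) = exp(1.605 * (-0.136966)) = exp(-0.219830) = 0.802655
SDI = 393 * 0.802655 = 315.443 ≈ 315

315


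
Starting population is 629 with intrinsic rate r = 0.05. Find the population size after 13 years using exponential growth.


r*t = 0.05 * 13 = 0.65
exp(0.65) = 1.91554
N = 629 * 1.91554 = 1204.87 ≈ 1205

1205


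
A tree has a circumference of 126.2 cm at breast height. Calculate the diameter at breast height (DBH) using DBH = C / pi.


DBH = C / pi = 126.2 / 3.141593 = 40.1707 ≈ 40.17 cm

40.17 cm


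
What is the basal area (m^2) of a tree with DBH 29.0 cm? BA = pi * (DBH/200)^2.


D/200 = 29.0/200 = 0.145 m
(D/200)^2 = 0.145^2 = 0.021025
BA = 3.141593 * 0.021025 = 0.0660520 ≈ 0.0661 m^2

0.0661 m^2


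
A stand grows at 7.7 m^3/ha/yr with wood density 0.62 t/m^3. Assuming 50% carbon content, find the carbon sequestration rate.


C = 7.7 * 0.62 * 0.5 = 2.387 ≈ 2.39 t C/ha/yr

2.39 t C/ha/yr


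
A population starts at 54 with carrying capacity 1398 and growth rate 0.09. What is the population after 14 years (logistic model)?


(K - N0)/N0 = (1398 - 54)/54 = 1344/54 = 24.8889
r*t = 0.09 * 14 = 1.26; exp(-1.26) = 0.283654
24.8889 * 0.283654 = 7.05984
1 + 7.05984 = 8.05984
N = 1398 / 8.05984 = 173.453 ≈ 173

173


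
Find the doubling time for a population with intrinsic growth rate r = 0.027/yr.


td = ln(2) / 0.027 = 0.693147 / 0.027 = 25.6721 ≈ 25.7 years

25.7 years


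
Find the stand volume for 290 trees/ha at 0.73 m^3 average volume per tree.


V_stand = 290 * 0.73 = 211.7 m^3/ha

211.7 m^3/ha


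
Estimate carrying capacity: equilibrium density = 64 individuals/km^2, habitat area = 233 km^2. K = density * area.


K = 64 * 233 = 14912 individuals

14912 individuals


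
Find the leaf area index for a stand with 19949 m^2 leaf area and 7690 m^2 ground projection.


LAI = 19949 / 7690 = 2.5941 ≈ 2.59

2.59


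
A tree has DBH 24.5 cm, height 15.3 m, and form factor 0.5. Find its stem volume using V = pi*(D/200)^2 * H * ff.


(D/200)^2 = (24.5/200)^2 = 0.1225^2 = 0.01500625
BA = 3.141593 * 0.01500625 = 0.0471435 m^2
V = 0.0471435 * 15.3 * 0.5 = 0.360648 ≈ 0.361 m^3

0.361 m^3


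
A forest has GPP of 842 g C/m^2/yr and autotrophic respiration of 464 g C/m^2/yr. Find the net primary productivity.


NPP = GPP - Ra = 842 - 464 = 378 g C/m^2/yr

378 g C/m^2/yr


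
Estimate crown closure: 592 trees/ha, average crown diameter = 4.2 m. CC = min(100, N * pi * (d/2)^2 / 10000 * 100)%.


(d/2)^2 = (4.2/2)^2 = 2.1^2 = 4.41
Crown area = 3.141593 * 4.41 = 13.8544 m^2
N * area / 10000 * 100 = 592 * 13.8544 / 10000 * 100 = 82.0180
CC = min(100, 82.0180) = 82.0180 ≈ 82.0%

82.0%


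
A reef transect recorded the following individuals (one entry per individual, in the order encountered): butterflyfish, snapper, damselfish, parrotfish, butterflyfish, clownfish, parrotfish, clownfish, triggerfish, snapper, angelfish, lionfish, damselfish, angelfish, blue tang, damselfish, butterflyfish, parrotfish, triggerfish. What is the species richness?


Total individuals logged = 19
Distinct species (count of individuals): butterflyfish (3), snapper (2), damselfish (3), parrotfish (3), clownfish (2), triggerfish (2), angelfish (2), lionfish (1), blue tang (1)
Species richness = number of distinct species = 9

9


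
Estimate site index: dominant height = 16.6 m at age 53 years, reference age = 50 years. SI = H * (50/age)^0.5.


50/53 = 0.943396
(0.943396)^0.5 = 0.971286
SI = 16.6 * 0.971286 = 16.1233 ≈ 16.1 m

16.1 m


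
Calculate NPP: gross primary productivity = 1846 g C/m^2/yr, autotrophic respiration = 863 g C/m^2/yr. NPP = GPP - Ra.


NPP = GPP - Ra = 1846 - 863 = 983 g C/m^2/yr

983 g C/m^2/yr


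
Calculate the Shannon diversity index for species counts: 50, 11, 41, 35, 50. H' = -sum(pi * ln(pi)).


Total N = 50 + 11 + 41 + 35 + 50 = 187
Per-species terms:
  p = 50/187 = 0.267380; ln(p) = -1.319084; p*ln(p) = 0.267380 * (-1.319084) = -0.352697
  p = 11/187 = 0.058824; ln(p) = -2.833205; p*ln(p) = 0.058824 * (-2.833205) = -0.166660
  p = 41/187 = 0.219251; ln(p) = -1.517538; p*ln(p) = 0.219251 * (-1.517538) = -0.332722
  p = 35/187 = 0.187166; ln(p) = -1.675759; p*ln(p) = 0.187166 * (-1.675759) = -0.313645
  p = 50/187 = 0.267380; ln(p) = -1.319084; p*ln(p) = 0.267380 * (-1.319084) = -0.352697
sum(p*ln(p)) = (-0.352697) + (-0.166660) + (-0.332722) + (-0.313645) + (-0.352697) = -1.518421
H' = -(-1.518421) = 1.518421 ≈ 1.5184

1.5184


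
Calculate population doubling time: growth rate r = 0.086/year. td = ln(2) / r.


td = ln(2) / 0.086 = 0.693147 / 0.086 = 8.05985 ≈ 8.1 years

8.1 years


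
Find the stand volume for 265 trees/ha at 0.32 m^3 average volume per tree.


V_stand = 265 * 0.32 = 84.8 m^3/ha

84.8 m^3/ha


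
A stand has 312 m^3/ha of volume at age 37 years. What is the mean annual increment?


MAI = 312 / 37 = 8.4324 ≈ 8.43 m^3/ha/yr

8.43 m^3/ha/yr


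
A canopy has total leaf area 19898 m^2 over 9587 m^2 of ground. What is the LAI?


LAI = 19898 / 9587 = 2.0755 ≈ 2.08

2.08


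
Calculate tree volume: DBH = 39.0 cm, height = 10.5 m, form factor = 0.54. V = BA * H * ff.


(D/200)^2 = (39.0/200)^2 = 0.195^2 = 0.038025
BA = 3.141593 * 0.038025 = 0.119459 m^2
V = 0.119459 * 10.5 * 0.54 = 0.677333 ≈ 0.677 m^3

0.677 m^3


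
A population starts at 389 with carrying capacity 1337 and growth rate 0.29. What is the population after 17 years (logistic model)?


(K - N0)/N0 = (1337 - 389)/389 = 948/389 = 2.43702
r*t = 0.29 * 17 = 4.93; exp(-4.93) = 0.00722650
2.43702 * 0.00722650 = 0.0176111
1 + 0.0176111 = 1.01761
N = 1337 / 1.01761 = 1313.86 ≈ 1314

1314


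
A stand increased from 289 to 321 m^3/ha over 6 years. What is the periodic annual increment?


PAI = (V2 - V1) / period = (321 - 289) / 6 = 32 / 6 = 5.3333 ≈ 5.33 m^3/ha/yr

5.33 m^3/ha/yr


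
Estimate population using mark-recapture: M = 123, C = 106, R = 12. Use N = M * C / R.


N = M * C / R = 123 * 106 / 12 = 13038 / 12 = 1086.50 ≈ 1087

1087 individuals
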